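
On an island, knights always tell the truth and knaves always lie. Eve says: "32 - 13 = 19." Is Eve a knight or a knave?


Statement: "32 - 13 = 19."
Actual: 32 - 13 = 19
Claimed: 19
Statement is TRUE → Eve tells the truth → Knight

Knight


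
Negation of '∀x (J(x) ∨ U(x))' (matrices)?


Original: ∀x (J(x) ∨ U(x))
Rule: ¬∀→∃, ¬∃→∀, negate predicate.
Negation: ∃x (¬J(x) ∧ ¬U(x))

∃x (¬J(x) ∧ ¬U(x))


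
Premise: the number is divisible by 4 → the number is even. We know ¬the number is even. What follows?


Modus tollens: P → Q, ¬Q ⊢ ¬P
P: the number is divisible by 4
Q: the number is even
We have P → Q and Q is false.
By modus tollens, P must be false.

It is not the case that the number is divisible by 4


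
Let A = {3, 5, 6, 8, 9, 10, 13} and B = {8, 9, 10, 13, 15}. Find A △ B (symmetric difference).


A = {3, 5, 6, 8, 9, 10, 13}
B = {8, 9, 10, 13, 15}
Operation: symmetric difference
In A only: [3, 5, 6], in B only: [15]

{3, 5, 6, 15}


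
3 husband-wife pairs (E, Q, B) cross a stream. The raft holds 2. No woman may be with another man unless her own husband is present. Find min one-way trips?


Label couples E, Q, B (H = husband, W = wife).
Counting alone: 6 people, the raft carries 2 and someone must bring it back, so each round trip nets at most +1 on the far side until the last crossing → at least 9 trips. The jealousy constraint makes 9 impossible; the shortest valid schedule has 11:
1. WE+WQ →  (far: WE,WQ; near: HE,HQ,HB,WB)
2. WE ←       (far: WQ; near: HE,HQ,HB,WE,WB)
3. WE+WB →  (far: WE,WQ,WB; near: HE,HQ,HB)
4. WE ←       (far: WQ,WB; near: HE,HQ,HB,WE)
5. HQ+HB →  (far: HQ,WQ,HB,WB; near: HE,WE)
6. HQ+WQ ←  (far: HB,WB; near: HE,WE,HQ,WQ)
7. HE+HQ →  (far: HE,HQ,HB,WB; near: WE,WQ)
8. WB ←       (far: HE,HQ,HB; near: WE,WQ,WB)
9. WE+WQ →  (far: HE,WE,HQ,WQ,HB; near: WB)
10. HB ←      (far: HE,WE,HQ,WQ; near: HB,WB)
11. HB+WB → (far: all six; near: empty)
In every state each wife is either with her husband or with no other man.
Minimum trips = 11

11


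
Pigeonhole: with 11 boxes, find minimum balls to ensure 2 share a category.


Pigeonhole: to guarantee k in one of n categories, need (k-1)×n + 1.
k = 2, n = 11
Minimum = (2-1) × 11 + 1 = 1 × 11 + 1

12


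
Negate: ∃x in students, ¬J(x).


Original: ∃x ¬J(x)
Rule: ¬∀→∃, ¬∃→∀, negate predicate.
Negation: ∀x J(x)

∀x J(x)


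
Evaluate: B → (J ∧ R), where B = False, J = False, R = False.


B = False, J = False, R = False
Step 1: J ∧ R = False AND False = False
Step 2: B → (False): false only when B=True and consequent=False.
Result: True

True


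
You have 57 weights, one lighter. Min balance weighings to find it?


Each weighing has 3 outcomes (left heavy / balance / right heavy), so k weighings distinguish at most 3^k cases; splitting into three near-equal groups achieves this.
Need 3^k ≥ 57: 3^3 = 27 < 57 ≤ 3^4 = 81
k = ⌈log₃(57)⌉ = 4

4


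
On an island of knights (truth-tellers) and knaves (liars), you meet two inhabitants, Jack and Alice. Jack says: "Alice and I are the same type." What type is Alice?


Jack says: "Alice and I are the same type."
Case 1: Jack is a Knight (truth-teller)
  Statement is true → they ARE the same → Alice is also a Knight
Case 2: Jack is a Knave (liar)
  Statement is false → they are NOT the same → Alice is a Knight
In both cases, Alice is a Knight.

Knight


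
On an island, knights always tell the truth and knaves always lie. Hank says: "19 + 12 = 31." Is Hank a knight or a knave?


Statement: "19 + 12 = 31."
Actual: 19 + 12 = 31
Claimed: 31
Statement is TRUE → Hank tells the truth → Knight

Knight


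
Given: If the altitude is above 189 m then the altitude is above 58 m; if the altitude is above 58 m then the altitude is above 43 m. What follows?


Hypothetical syllogism: P → Q, Q → R ⊢ P → R
Premise 1: the altitude is above 189 m → the altitude is above 58 m
Premise 2: the altitude is above 58 m → the altitude is above 43 m
Chain the implications: the middle term (the altitude is above 58 m) links the two.
Conclusion: If the altitude is above 189 m, then the altitude is above 43 m.

If the altitude is above 189 m, then the altitude is above 43 m.


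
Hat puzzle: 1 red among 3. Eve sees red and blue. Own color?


Total red = 1, seen red = 1
Own red = 1 - 1 = 0
Eve's hat is blue.

blue


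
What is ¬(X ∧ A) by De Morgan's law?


De Morgan's law: ¬(P ∧ Q) ≡ ¬P ∨ ¬Q
¬(X ∧ A) = ¬X ∨ ¬A

¬X ∨ ¬A


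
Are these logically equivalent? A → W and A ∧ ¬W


Expression 1: A → W
Expression 2: A ∧ ¬W
Truth table (A W | Expr1 Expr2):
  T T |   T     F   ← differ
  T F |   F     T   ← differ
  F T |   T     F   ← differ
  F F |   T     F   ← differ
Counterexample: A=T, W=T gives Expr1 = T but Expr2 = F, so the expressions are NOT logically equivalent.

No


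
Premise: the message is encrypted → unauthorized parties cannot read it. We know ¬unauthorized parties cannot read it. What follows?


Modus tollens: P → Q, ¬Q ⊢ ¬P
P: the message is encrypted
Q: unauthorized parties cannot read it
We have P → Q and Q is false.
By modus tollens, P must be false.

It is not the case that the message is encrypted


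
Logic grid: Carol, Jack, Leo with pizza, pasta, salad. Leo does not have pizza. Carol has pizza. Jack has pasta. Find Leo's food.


From clues:
  Carol → pizza
  Jack → pasta
By elimination, Leo gets the remaining.

salad


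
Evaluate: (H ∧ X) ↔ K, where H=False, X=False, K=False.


H = False, X = False, K = False
Expression: (H ∧ X) ↔ K
Step 1: H ∧ X = False AND False = False
Step 2: (False) ↔ K = (False iff False) = True

True


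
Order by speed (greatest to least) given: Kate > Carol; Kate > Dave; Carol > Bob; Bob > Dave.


Constraints: Kate > Carol; Kate > Dave; Carol > Bob; Bob > Dave
Method: at each step, the next-highest is the one remaining person who never appears on the smaller side of a constraint between remaining people.
  Step 1: remaining {Dave, Bob, Kate, Carol}; on the smaller side: {Dave, Bob, Carol} → Kate is next (Kate > Carol; Kate > Dave).
  Step 2: remaining {Dave, Bob, Carol}; on the smaller side: {Dave, Bob} → Carol is next (Carol > Bob).
  Step 3: remaining {Dave, Bob}; on the smaller side: {Dave} → Bob is next (Bob > Dave).
  Step 4: only Dave remains → lowest.
Final ranking (highest to lowest):

Kate > Carol > Bob > Dave


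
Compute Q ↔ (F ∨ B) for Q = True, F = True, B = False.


Q = True, F = True, B = False
Step 1: F ∨ B = True OR False = True
Step 2: Q ↔ (True): true when both sides have same truth value.
Result: True ↔ True = True

True


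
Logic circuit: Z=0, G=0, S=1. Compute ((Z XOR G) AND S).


Z XOR G = 0^0 = 0
0 AND 1 = 0

0


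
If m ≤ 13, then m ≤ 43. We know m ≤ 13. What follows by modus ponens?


Modus ponens: P → Q, P ⊢ Q
P: m ≤ 13
Q: m ≤ 43
We have P → Q and P is true.
By modus ponens, Q must be true.

m ≤ 43


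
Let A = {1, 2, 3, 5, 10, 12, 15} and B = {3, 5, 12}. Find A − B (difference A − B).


A = {1, 2, 3, 5, 10, 12, 15}
B = {3, 5, 12}
Operation: difference A − B
In A but not B: 1, 2, 10, 15

{1, 2, 10, 15}


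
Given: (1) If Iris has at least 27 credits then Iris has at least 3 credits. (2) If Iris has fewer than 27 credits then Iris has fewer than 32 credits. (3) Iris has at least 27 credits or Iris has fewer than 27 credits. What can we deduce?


Constructive dilemma: (P → Q) ∧ (R → S), P ∨ R ⊢ Q ∨ S
Premise 1: Iris has at least 27 credits → Iris has at least 3 credits
Premise 2: Iris has fewer than 27 credits → Iris has fewer than 32 credits
Premise 3: Iris has at least 27 credits ∨ Iris has fewer than 27 credits
Case 1: Assuming Iris has at least 27 credits, then by Premise 1, Iris has at least 3 credits.
Case 2: Assuming Iris has fewer than 27 credits, then by Premise 2, Iris has fewer than 32 credits.
Since one of Iris has at least 27 credits or Iris has fewer than 27 credits must hold, we get Iris has at least 3 credits or Iris has fewer than 32 credits.

Iris has at least 3 credits or Iris has fewer than 32 credits.


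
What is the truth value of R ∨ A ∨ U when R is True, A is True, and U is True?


R = True, A = True, U = True
Step 1: R ∨ A = True OR True = True
Step 2: True ∨ U = True OR True = True
OR is true when at least one operand is true.

True


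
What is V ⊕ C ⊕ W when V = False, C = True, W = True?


V = False, C = True, W = True
Step 1: V ⊕ C = False XOR True = True
Step 2: True ⊕ W = True XOR True = False
XOR is true when an odd number of operands are true.

False


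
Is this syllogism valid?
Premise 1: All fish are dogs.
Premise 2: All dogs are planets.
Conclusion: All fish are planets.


Premise 1: All fish are dogs.
Premise 2: All dogs are planets.
Conclusion: All fish are planets.
Barbara syllogism (AAA-1): All A are B, All B are C → All A are C.
Middle term (dogs) distributed in premise 2.

Valid


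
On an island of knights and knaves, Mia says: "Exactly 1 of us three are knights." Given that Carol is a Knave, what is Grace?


Mia claims exactly 1 knights among Mia, Carol, Grace.
Given: Carol is a Knave.

Case 1: Mia is a Knight (tells truth)
  Then exactly 1 of the three are knights.
  Counting Mia, Carol: 1 knight(s) so far. Need 0 more → Grace = Knave.
Case 2: Mia is a Knave (lies)
  Then the count is NOT 1.
  If Grace = Knight, count = 1 = 1 → claim would be true, contradicts lie.
  If Grace = Knave, count = 0 ≠ 1 → lie confirmed ✓

Grace is a Knave.

Knave


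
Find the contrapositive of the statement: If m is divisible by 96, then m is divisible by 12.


Original: If m is divisible by 96, then m is divisible by 12
Contrapositive: If ¬Q, then ¬P
Negate Q: not (m is divisible by 12)
Negate P: not (m is divisible by 96)

If not (m is divisible by 12), then not (m is divisible by 96).


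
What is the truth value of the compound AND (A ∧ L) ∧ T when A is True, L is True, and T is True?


A = True, L = True, T = True
Step 1: A ∧ L = True AND True = True
Step 2: True ∧ T = True AND True = True
AND is true only when ALL operands are true.

True


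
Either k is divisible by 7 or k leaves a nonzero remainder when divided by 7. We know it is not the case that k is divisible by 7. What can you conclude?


Disjunctive syllogism: P ∨ Q, ¬P ⊢ Q
Disjunction: k is divisible by 7 ∨ k leaves a nonzero remainder when divided by 7
We know it is not the case that k is divisible by 7.
By disjunctive syllogism, the other disjunct must be true.

k leaves a nonzero remainder when divided by 7


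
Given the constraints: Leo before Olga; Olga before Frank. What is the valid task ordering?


Constraints: Leo before Olga; Olga before Frank
Method: repeatedly schedule the remaining task that has no remaining task required before it.
  Step 1: remaining {Frank, Olga, Leo}; every task except Leo still has a predecessor pending → schedule Leo.
  Step 2: remaining {Frank, Olga}; every task except Olga still has a predecessor pending → schedule Olga.
  Step 3: only Frank remains → schedule Frank.
Resulting order:

Leo → Olga → Frank


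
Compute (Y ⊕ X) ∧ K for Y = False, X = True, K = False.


Y = False, X = True, K = False
Step 1: Y ⊕ X = False XOR True = True
Step 2: True ∧ K = True AND False = False
XOR true when exactly one of Y,X is true; then AND with K.

False


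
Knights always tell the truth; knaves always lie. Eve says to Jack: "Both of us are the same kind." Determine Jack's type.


Eve says: "Both of us are the same kind."
Case 1: Eve is a Knight (truth-teller)
  Statement is true → they ARE the same → Jack is also a Knight
Case 2: Eve is a Knave (liar)
  Statement is false → they are NOT the same → Jack is a Knight
In both cases, Jack is a Knight.

Knight


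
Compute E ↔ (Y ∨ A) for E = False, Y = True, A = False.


E = False, Y = True, A = False
Step 1: Y ∨ A = True OR False = True
Step 2: E ↔ (True): true when both sides have same truth value.
Result: False ↔ True = False

False


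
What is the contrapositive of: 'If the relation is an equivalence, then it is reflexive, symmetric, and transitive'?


Original: If the relation is an equivalence, then it is reflexive, symmetric, and transitive
Contrapositive: If ¬Q, then ¬P
Negate Q: not (it is reflexive, symmetric, and transitive)
Negate P: not (the relation is an equivalence)

If not (it is reflexive, symmetric, and transitive), then not (the relation is an equivalence).


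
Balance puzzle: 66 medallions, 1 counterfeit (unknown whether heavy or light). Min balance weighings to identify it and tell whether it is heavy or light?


Let n = 66. 132 possibilities (n medallions × lighter/heavier); each weighing has 3 outcomes.
Bound for k weighings: say the first weighing puts j medallions on each pan. If it tips, the 2j weighed medallions remain suspects (each with a known direction) and k-1 weighings give 3^(k-1) outcomes; 3^(k-1) is odd, so 2j ≤ 3^(k-1) - 1. If it balances, the n - 2j unweighed medallions remain with direction unknown: 2(n - 2j) ≤ 3^(k-1) - 1 by the same parity argument. Adding, n ≤ (3^(k-1) - 1) + (3^(k-1) - 1)/2 = (3^k - 3)/2, and the classical three-group strategy achieves this (3 medallions in 2 weighings, 12 in 3, 39 in 4, 120 in 5).
So we need the smallest k with (3^k - 3)/2 ≥ 66.
k = 4: (3^4 - 3)/2 = 39 < 66 ✗
k = 5: (3^5 - 3)/2 = 120 ≥ 66 ✓

5


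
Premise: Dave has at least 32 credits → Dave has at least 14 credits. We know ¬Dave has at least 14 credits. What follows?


Modus tollens: P → Q, ¬Q ⊢ ¬P
P: Dave has at least 32 credits
Q: Dave has at least 14 credits
We have P → Q and Q is false.
By modus tollens, P must be false.

It is not the case that Dave has at least 32 credits


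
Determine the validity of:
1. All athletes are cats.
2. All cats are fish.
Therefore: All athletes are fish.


Premise 1: All athletes are cats.
Premise 2: All cats are fish.
Conclusion: All athletes are fish.
Barbara syllogism (AAA-1): All A are B, All B are C → All A are C.
Middle term (cats) distributed in premise 2.

Valid


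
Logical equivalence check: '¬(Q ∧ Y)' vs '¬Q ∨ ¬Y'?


Expression 1: ¬(Q ∧ Y)
Expression 2: ¬Q ∨ ¬Y
Truth table (Q Y | Expr1 Expr2):
  T T |   F     F
  T F |   T     T
  F T |   T     T
  F F |   T     T
All 4 rows agree, so the expressions are logically equivalent.

Yes


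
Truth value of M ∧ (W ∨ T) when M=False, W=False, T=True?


M = False, W = False, T = True
Expression: M ∧ (W ∨ T)
Step 1: W ∨ T = False OR True = True
Step 2: M ∧ (True) = False AND True = False

False


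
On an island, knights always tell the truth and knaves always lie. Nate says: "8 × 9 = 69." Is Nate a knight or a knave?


Statement: "8 × 9 = 69."
Actual: 8 × 9 = 72
Claimed: 69
Statement is FALSE → Nate lies → Knave

Knave


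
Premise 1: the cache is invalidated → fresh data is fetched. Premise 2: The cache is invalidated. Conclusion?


Modus ponens: P → Q, P ⊢ Q
P: the cache is invalidated
Q: fresh data is fetched
We have P → Q and P is true.
By modus ponens, Q must be true.

Fresh data is fetched


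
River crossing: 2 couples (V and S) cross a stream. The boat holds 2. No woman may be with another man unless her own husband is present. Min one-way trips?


Label couples V and S.
1. WV+WS → (far: WV,WS; near: HV,HS)
2. WV ←   (far: WS; near: HV,HS,WV)
3. HV+HS → (far: HV,HS,WS; near: WV)
4. HV ←   (far: HS,WS; near: HV,WV)  — HV returns, since WV is alone on near bank
5. HV+WV → (far: all four; near: empty)
Every state respects the constraint.
Minimum trips = 5

5


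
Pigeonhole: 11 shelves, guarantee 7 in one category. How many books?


Pigeonhole: to guarantee k in one of n categories, need (k-1)×n + 1.
k = 7, n = 11
Minimum = (7-1) × 11 + 1 = 6 × 11 + 1

67


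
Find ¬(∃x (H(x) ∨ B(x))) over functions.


Original: ∃x (H(x) ∨ B(x))
Rule: ¬∀→∃, ¬∃→∀, negate predicate.
Negation: ∀x (¬H(x) ∧ ¬B(x))

∀x (¬H(x) ∧ ¬B(x))


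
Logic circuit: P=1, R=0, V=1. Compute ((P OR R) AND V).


P OR R = 1|0 = 1
1 AND 1 = 1

1


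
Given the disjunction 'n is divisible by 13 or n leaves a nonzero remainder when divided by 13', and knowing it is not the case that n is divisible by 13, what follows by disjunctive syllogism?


Disjunctive syllogism: P ∨ Q, ¬P ⊢ Q
Disjunction: n is divisible by 13 ∨ n leaves a nonzero remainder when divided by 13
We know it is not the case that n is divisible by 13.
By disjunctive syllogism, the other disjunct must be true.

n leaves a nonzero remainder when divided by 13


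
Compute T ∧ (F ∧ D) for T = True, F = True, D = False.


T = True, F = True, D = False
Step 1: F ∧ D = True AND False = False
Step 2: T ∧ False = True AND False = False
AND is true only when ALL operands are true.

False


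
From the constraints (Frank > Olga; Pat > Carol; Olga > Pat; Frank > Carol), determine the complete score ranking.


Constraints: Frank > Olga; Pat > Carol; Olga > Pat; Frank > Carol
Method: at each step, the next-highest is the one remaining person who never appears on the smaller side of a constraint between remaining people.
  Step 1: remaining {Olga, Frank, Pat, Carol}; on the smaller side: {Olga, Pat, Carol} → Frank is next (Frank > Olga; Frank > Carol).
  Step 2: remaining {Olga, Pat, Carol}; on the smaller side: {Pat, Carol} → Olga is next (Olga > Pat).
  Step 3: remaining {Pat, Carol}; on the smaller side: {Carol} → Pat is next (Pat > Carol).
  Step 4: only Carol remains → lowest.
Final ranking (highest to lowest):

Frank > Olga > Pat > Carol


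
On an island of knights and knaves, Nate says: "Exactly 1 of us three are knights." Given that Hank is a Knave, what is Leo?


Nate claims exactly 1 knights among Nate, Hank, Leo.
Given: Hank is a Knave.

Case 1: Nate is a Knight (tells truth)
  Then exactly 1 of the three are knights.
  Counting Nate, Hank: 1 knight(s) so far. Need 0 more → Leo = Knave.
Case 2: Nate is a Knave (lies)
  Then the count is NOT 1.
  If Leo = Knight, count = 1 = 1 → claim would be true, contradicts lie.
  If Leo = Knave, count = 0 ≠ 1 → lie confirmed ✓

Leo is a Knave.

Knave


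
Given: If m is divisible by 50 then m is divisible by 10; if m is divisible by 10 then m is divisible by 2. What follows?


Hypothetical syllogism: P → Q, Q → R ⊢ P → R
Premise 1: m is divisible by 50 → m is divisible by 10
Premise 2: m is divisible by 10 → m is divisible by 2
Chain the implications: the middle term (m is divisible by 10) links the two.
Conclusion: If m is divisible by 50, then m is divisible by 2.

If m is divisible by 50, then m is divisible by 2.


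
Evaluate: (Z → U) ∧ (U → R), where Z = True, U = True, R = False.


Z = True, U = True, R = False
Step 1: Z → U is false only when Z=True and U=False. Result: True
Step 2: U → R is false only when U=True and R=False. Result: False
Step 3: True ∧ False = False

False


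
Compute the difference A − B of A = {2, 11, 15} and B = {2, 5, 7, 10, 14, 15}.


A = {2, 11, 15}
B = {2, 5, 7, 10, 14, 15}
Operation: difference A − B
In A but not B: 11

{11}


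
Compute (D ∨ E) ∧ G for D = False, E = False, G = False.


D = False, E = False, G = False
Step 1: D ∨ E = False OR False = False
Step 2: False ∧ G = False AND False = False
OR is true when at least one operand is true; AND requires both.

False


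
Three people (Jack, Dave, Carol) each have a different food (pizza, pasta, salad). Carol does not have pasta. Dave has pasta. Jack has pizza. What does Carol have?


From clues:
  Dave → pasta
  Jack → pizza
By elimination, Carol gets the remaining.

salad


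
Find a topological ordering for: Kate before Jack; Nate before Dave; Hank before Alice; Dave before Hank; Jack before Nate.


Constraints: Kate before Jack; Nate before Dave; Hank before Alice; Dave before Hank; Jack before Nate
Method: repeatedly schedule the remaining task that has no remaining task required before it.
  Step 1: remaining {Hank, Dave, Nate, Kate, Alice, Jack}; every task except Kate still has a predecessor pending → schedule Kate.
  Step 2: remaining {Hank, Dave, Nate, Alice, Jack}; every task except Jack still has a predecessor pending → schedule Jack.
  Step 3: remaining {Hank, Dave, Nate, Alice}; every task except Nate still has a predecessor pending → schedule Nate.
  Step 4: remaining {Hank, Dave, Alice}; every task except Dave still has a predecessor pending → schedule Dave.
  Step 5: remaining {Hank, Alice}; every task except Hank still has a predecessor pending → schedule Hank.
  Step 6: only Alice remains → schedule Alice.
Resulting order:

Kate → Jack → Nate → Dave → Hank → Alice


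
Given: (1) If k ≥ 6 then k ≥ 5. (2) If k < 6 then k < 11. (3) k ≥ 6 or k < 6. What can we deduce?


Constructive dilemma: (P → Q) ∧ (R → S), P ∨ R ⊢ Q ∨ S
Premise 1: k ≥ 6 → k ≥ 5
Premise 2: k < 6 → k < 11
Premise 3: k ≥ 6 ∨ k < 6
Case 1: Assuming k ≥ 6, then by Premise 1, k ≥ 5.
Case 2: Assuming k < 6, then by Premise 2, k < 11.
Since one of k ≥ 6 or k < 6 must hold, we get k ≥ 5 or k < 11.

k ≥ 5 or k < 11.


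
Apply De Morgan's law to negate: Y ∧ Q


De Morgan's law: ¬(P ∧ Q) ≡ ¬P ∨ ¬Q
¬(Y ∧ Q) = ¬Y ∨ ¬Q

¬Y ∨ ¬Q


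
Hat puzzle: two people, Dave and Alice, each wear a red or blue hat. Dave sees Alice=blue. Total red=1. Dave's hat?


Total red = 1, Alice = blue
Red accounted for: 0
Remaining for Dave: 1
Dave's hat is red.

red


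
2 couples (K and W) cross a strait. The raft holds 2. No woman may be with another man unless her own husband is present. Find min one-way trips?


Label couples K and W.
1. WK+WW → (far: WK,WW; near: HK,HW)
2. WK ←   (far: WW; near: HK,HW,WK)
3. HK+HW → (far: HK,HW,WW; near: WK)
4. HK ←   (far: HW,WW; near: HK,WK)  — HK returns, since WK is alone on near bank
5. HK+WK → (far: all four; near: empty)
Every state respects the constraint.
Minimum trips = 5

5


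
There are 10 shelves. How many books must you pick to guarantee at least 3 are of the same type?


Pigeonhole: to guarantee k in one of n categories, need (k-1)×n + 1.
k = 3, n = 10
Minimum = (3-1) × 10 + 1 = 2 × 10 + 1

21


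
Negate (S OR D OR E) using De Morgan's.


De Morgan's law: ¬(P ∨ Q ∨ R) ≡ ¬P ∧ ¬Q ∧ ¬R
¬(S ∨ D ∨ E) = ¬S ∧ ¬D ∧ ¬E

¬S ∧ ¬D ∧ ¬E


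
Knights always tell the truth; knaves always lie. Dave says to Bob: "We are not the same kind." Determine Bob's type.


Dave says: "We are not the same kind."
Case 1: Dave is a Knight (truth-teller)
  Statement is true → they ARE different → Bob is a Knave
Case 2: Dave is a Knave (liar)
  Statement is false → they are NOT different → Bob is a Knave
In both cases, Bob is a Knave.

Knave


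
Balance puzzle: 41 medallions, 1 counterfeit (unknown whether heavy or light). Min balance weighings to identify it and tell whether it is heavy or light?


Let n = 41. 82 possibilities (n medallions × lighter/heavier); each weighing has 3 outcomes.
Bound for k weighings: say the first weighing puts j medallions on each pan. If it tips, the 2j weighed medallions remain suspects (each with a known direction) and k-1 weighings give 3^(k-1) outcomes; 3^(k-1) is odd, so 2j ≤ 3^(k-1) - 1. If it balances, the n - 2j unweighed medallions remain with direction unknown: 2(n - 2j) ≤ 3^(k-1) - 1 by the same parity argument. Adding, n ≤ (3^(k-1) - 1) + (3^(k-1) - 1)/2 = (3^k - 3)/2, and the classical three-group strategy achieves this (3 medallions in 2 weighings, 12 in 3, 39 in 4, 120 in 5).
So we need the smallest k with (3^k - 3)/2 ≥ 41.
k = 4: (3^4 - 3)/2 = 39 < 41 ✗
k = 5: (3^5 - 3)/2 = 120 ≥ 41 ✓

5


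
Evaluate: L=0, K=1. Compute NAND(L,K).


L AND K = 0
NOT(0) = 1

1


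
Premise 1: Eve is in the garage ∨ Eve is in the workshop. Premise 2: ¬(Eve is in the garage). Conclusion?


Disjunctive syllogism: P ∨ Q, ¬P ⊢ Q
Disjunction: Eve is in the garage ∨ Eve is in the workshop
We know it is not the case that Eve is in the garage.
By disjunctive syllogism, the other disjunct must be true.

Eve is in the workshop


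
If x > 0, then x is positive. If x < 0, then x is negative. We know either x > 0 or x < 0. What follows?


Constructive dilemma: (P → Q) ∧ (R → S), P ∨ R ⊢ Q ∨ S
Premise 1: x > 0 → x is positive
Premise 2: x < 0 → x is negative
Premise 3: x > 0 ∨ x < 0
Case 1: Assuming x > 0, then by Premise 1, x is positive.
Case 2: Assuming x < 0, then by Premise 2, x is negative.
Since one of x > 0 or x < 0 must hold, we get x is positive or x is negative.

x is positive or x is negative.


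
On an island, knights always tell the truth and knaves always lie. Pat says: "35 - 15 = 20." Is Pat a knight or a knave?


Statement: "35 - 15 = 20."
Actual: 35 - 15 = 20
Claimed: 20
Statement is TRUE → Pat tells the truth → Knight

Knight


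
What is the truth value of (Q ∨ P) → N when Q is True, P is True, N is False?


Q = True, P = True, N = False
Step 1: Q ∨ P = True OR True = True
Step 2: (True) → N: false only when antecedent=True and N=False.
Result: False

False


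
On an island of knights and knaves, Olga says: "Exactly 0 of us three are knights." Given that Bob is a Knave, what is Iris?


Olga claims exactly 0 knights among Olga, Bob, Iris.
Given: Bob is a Knave.

Case 1: Olga is a Knight (tells truth)
  Then exactly 0 of the three are knights.
  Counting Olga, Bob: 1 knight(s) so far. Need -1 more → impossible.
Case 2: Olga is a Knave (lies)
  Then the count is NOT 0.
  If Iris = Knave, count = 0 = 0 → claim would be true, contradicts lie.
  If Iris = Knight, count = 1 ≠ 0 → lie confirmed ✓

Iris is a Knight.

Knight


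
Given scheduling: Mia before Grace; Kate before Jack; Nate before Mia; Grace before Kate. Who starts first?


Constraints: Mia before Grace; Kate before Jack; Nate before Mia; Grace before Kate
The first task can have nothing scheduled before it, so it must never appear on the right of a 'before'.
Tasks appearing after some 'before': Grace, Jack, Mia, Kate.
The only task not in that list is Nate → it is first.

Nate


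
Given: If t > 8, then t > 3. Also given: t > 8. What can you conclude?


Modus ponens: P → Q, P ⊢ Q
P: t > 8
Q: t > 3
We have P → Q and P is true.
By modus ponens, Q must be true.

t > 3


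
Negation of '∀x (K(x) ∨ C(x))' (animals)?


Original: ∀x (K(x) ∨ C(x))
Rule: ¬∀→∃, ¬∃→∀, negate predicate.
Negation: ∃x (¬K(x) ∧ ¬C(x))

∃x (¬K(x) ∧ ¬C(x))


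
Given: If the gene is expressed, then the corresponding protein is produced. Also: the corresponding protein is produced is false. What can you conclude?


Modus tollens: P → Q, ¬Q ⊢ ¬P
P: the gene is expressed
Q: the corresponding protein is produced
We have P → Q and Q is false.
By modus tollens, P must be false.

It is not the case that the gene is expressed


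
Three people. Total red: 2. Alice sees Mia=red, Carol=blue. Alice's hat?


Total red = 2, seen red = 1
Own red = 2 - 1 = 1
Alice's hat is red.

red


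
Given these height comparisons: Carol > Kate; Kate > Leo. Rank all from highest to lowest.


Constraints: Carol > Kate; Kate > Leo
Method: at each step, the next-highest is the one remaining person who never appears on the smaller side of a constraint between remaining people.
  Step 1: remaining {Kate, Leo, Carol}; on the smaller side: {Kate, Leo} → Carol is next (Carol > Kate).
  Step 2: remaining {Kate, Leo}; on the smaller side: {Leo} → Kate is next (Kate > Leo).
  Step 3: only Leo remains → lowest.
Final ranking (highest to lowest):

Carol > Kate > Leo


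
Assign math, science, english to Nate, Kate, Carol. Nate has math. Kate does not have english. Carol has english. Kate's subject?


From clues:
  Carol → english
  Nate → math
By elimination, Kate gets the remaining.

science


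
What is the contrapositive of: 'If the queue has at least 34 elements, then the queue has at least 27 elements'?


Original: If the queue has at least 34 elements, then the queue has at least 27 elements
Contrapositive: If ¬Q, then ¬P
Negate Q: not (the queue has at least 27 elements)
Negate P: not (the queue has at least 34 elements)

If not (the queue has at least 27 elements), then not (the queue has at least 34 elements).


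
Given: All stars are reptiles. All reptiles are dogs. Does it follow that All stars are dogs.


Premise 1: All stars are reptiles.
Premise 2: All reptiles are dogs.
Conclusion: All stars are dogs.
Barbara syllogism (AAA-1): All A are B, All B are C → All A are C.
Middle term (reptiles) distributed in premise 2.

Valid


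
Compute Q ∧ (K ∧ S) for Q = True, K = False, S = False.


Q = True, K = False, S = False
Step 1: K ∧ S = False AND False = False
Step 2: Q ∧ False = True AND False = False
AND is true only when ALL operands are true.

False


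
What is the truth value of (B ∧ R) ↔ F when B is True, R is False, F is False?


B = True, R = False, F = False
Step 1: B ∧ R = True AND False = False
Step 2: (False) ↔ F: true when both sides have same truth value.
Result: False ↔ False = True

True


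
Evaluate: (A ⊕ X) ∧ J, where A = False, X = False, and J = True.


A = False, X = False, J = True
Step 1: A ⊕ X = False XOR False = False
Step 2: False ∧ J = False AND True = False
XOR true when exactly one of A,X is true; then AND with J.

False


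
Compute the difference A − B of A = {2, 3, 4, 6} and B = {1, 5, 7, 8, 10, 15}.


A = {2, 3, 4, 6}
B = {1, 5, 7, 8, 10, 15}
Operation: difference A − B
In A but not B: 2, 3, 4, 6

{2, 3, 4, 6}


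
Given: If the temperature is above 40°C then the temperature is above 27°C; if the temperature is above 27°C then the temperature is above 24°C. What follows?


Hypothetical syllogism: P → Q, Q → R ⊢ P → R
Premise 1: the temperature is above 40°C → the temperature is above 27°C
Premise 2: the temperature is above 27°C → the temperature is above 24°C
Chain the implications: the middle term (the temperature is above 27°C) links the two.
Conclusion: If the temperature is above 40°C, then the temperature is above 24°C.

If the temperature is above 40°C, then the temperature is above 24°C.


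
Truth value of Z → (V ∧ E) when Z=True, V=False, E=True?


Z = True, V = False, E = True
Expression: Z → (V ∧ E)
Step 1: V ∧ E = False AND True = False
Step 2: Z → (False) = True → False = False

False


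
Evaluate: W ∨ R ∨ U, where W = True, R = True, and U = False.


W = True, R = True, U = False
Step 1: W ∨ R = True OR True = True
Step 2: True ∨ U = True OR False = True
OR is true when at least one operand is true.

True


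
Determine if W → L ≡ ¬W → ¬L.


Expression 1: W → L
Expression 2: ¬W → ¬L
Truth table (W L | Expr1 Expr2):
  T T |   T     T
  T F |   F     T   ← differ
  F T |   T     F   ← differ
  F F |   T     T
Counterexample: W=T, L=F gives Expr1 = F but Expr2 = T, so the expressions are NOT logically equivalent.

No


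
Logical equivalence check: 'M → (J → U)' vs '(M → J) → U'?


Expression 1: M → (J → U)
Expression 2: (M → J) → U
Truth table (M J U | Expr1 Expr2):
  T T T |   T     T
  T T F |   F     F
  T F T |   T     T
  T F F |   T     T
  F T T |   T     T
  F T F |   T     F   ← differ
  F F T |   T     T
  F F F |   T     F   ← differ
Counterexample: M=F, J=T, U=F gives Expr1 = T but Expr2 = F, so the expressions are NOT logically equivalent.

No


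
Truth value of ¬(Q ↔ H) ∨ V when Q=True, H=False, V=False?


Q = True, H = False, V = False
Expression: ¬(Q ↔ H) ∨ V
Step 1: Q ↔ H = (True iff False) = False
Step 2: ¬(Q ↔ H) = NOT False = True
Step 3: (True) ∨ V = True OR False = True

True


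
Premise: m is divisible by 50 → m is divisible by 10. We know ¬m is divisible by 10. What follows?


Modus tollens: P → Q, ¬Q ⊢ ¬P
P: m is divisible by 50
Q: m is divisible by 10
We have P → Q and Q is false.
By modus tollens, P must be false.

It is not the case that m is divisible by 50


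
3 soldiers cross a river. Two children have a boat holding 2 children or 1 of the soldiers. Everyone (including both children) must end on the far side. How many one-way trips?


Per crossing of one of the soldiers: children→, one←, one of the soldiers→, one← = 4 trips
3 × 4 = 12, + 1 final children→ = 13
Minimum trips = 13

13


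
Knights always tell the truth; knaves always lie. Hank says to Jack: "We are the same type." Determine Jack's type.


Hank says: "We are the same type."
Case 1: Hank is a Knight (truth-teller)
  Statement is true → they ARE the same → Jack is also a Knight
Case 2: Hank is a Knave (liar)
  Statement is false → they are NOT the same → Jack is a Knight
In both cases, Jack is a Knight.

Knight


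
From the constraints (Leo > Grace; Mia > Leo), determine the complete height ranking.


Constraints: Leo > Grace; Mia > Leo
Method: at each step, the next-highest is the one remaining person who never appears on the smaller side of a constraint between remaining people.
  Step 1: remaining {Mia, Leo, Grace}; on the smaller side: {Leo, Grace} → Mia is next (Mia > Leo).
  Step 2: remaining {Leo, Grace}; on the smaller side: {Grace} → Leo is next (Leo > Grace).
  Step 3: only Grace remains → lowest.
Final ranking (highest to lowest):

Mia > Leo > Grace


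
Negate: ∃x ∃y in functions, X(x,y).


Original: ∃x ∃y X(x,y)
Rule: ¬∀→∃, ¬∃→∀, negate predicate.
Negation: ∀x ∀y ¬X(x,y)

∀x ∀y ¬X(x,y)


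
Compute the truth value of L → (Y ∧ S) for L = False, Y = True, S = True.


L = False, Y = True, S = True
Step 1: Y ∧ S = True AND True = True
Step 2: L → (True): false only when L=True and consequent=False.
Result: True

True


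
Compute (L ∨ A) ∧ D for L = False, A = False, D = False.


L = False, A = False, D = False
Step 1: L ∨ A = False OR False = False
Step 2: False ∧ D = False AND False = False
OR is true when at least one operand is true; AND requires both.

False


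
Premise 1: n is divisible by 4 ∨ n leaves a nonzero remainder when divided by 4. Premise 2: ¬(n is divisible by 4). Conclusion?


Disjunctive syllogism: P ∨ Q, ¬P ⊢ Q
Disjunction: n is divisible by 4 ∨ n leaves a nonzero remainder when divided by 4
We know it is not the case that n is divisible by 4.
By disjunctive syllogism, the other disjunct must be true.

n leaves a nonzero remainder when divided by 4


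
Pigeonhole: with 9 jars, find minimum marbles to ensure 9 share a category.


Pigeonhole: to guarantee k in one of n categories, need (k-1)×n + 1.
k = 9, n = 9
Minimum = (9-1) × 9 + 1 = 8 × 9 + 1

73


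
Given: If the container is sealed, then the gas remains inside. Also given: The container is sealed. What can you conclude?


Modus ponens: P → Q, P ⊢ Q
P: the container is sealed
Q: the gas remains inside
We have P → Q and P is true.
By modus ponens, Q must be true.

The gas remains inside


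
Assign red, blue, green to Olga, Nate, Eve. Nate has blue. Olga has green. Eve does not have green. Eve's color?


From clues:
  Nate → blue
  Olga → green
By elimination, Eve gets the remaining.

red


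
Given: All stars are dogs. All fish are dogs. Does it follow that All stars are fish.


Premise 1: All stars are dogs.
Premise 2: All fish are dogs.
Conclusion: All stars are fish.
Fallacy: undistributed middle. dogs is predicate in both.
Counterexample: stars and fish could be disjoint subsets of dogs.

Invalid


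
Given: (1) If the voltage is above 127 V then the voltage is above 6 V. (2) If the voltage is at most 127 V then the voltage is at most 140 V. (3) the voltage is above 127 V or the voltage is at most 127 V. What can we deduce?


Constructive dilemma: (P → Q) ∧ (R → S), P ∨ R ⊢ Q ∨ S
Premise 1: the voltage is above 127 V → the voltage is above 6 V
Premise 2: the voltage is at most 127 V → the voltage is at most 140 V
Premise 3: the voltage is above 127 V ∨ the voltage is at most 127 V
Case 1: Assuming the voltage is above 127 V, then by Premise 1, the voltage is above 6 V.
Case 2: Assuming the voltage is at most 127 V, then by Premise 2, the voltage is at most 140 V.
Since one of the voltage is above 127 V or the voltage is at most 127 V must hold, we get the voltage is above 6 V or the voltage is at most 140 V.

The voltage is above 6 V or the voltage is at most 140 V.


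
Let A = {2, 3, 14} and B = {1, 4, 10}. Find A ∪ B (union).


A = {2, 3, 14}
B = {1, 4, 10}
Operation: union
All elements combined: 1, 2, 3, 4, 10, 14

{1, 2, 3, 4, 10, 14}


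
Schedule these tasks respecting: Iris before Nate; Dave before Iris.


Constraints: Iris before Nate; Dave before Iris
Method: repeatedly schedule the remaining task that has no remaining task required before it.
  Step 1: remaining {Dave, Iris, Nate}; every task except Dave still has a predecessor pending → schedule Dave.
  Step 2: remaining {Iris, Nate}; every task except Iris still has a predecessor pending → schedule Iris.
  Step 3: only Nate remains → schedule Nate.
Resulting order:

Dave → Iris → Nate


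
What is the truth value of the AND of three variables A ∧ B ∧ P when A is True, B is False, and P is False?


A = True, B = False, P = False
Step 1: A ∧ B = True AND False = False
Step 2: (False) ∧ P = (False) AND False = False
AND is true only when ALL operands are true.

False


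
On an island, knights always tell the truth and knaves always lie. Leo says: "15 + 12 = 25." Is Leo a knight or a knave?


Statement: "15 + 12 = 25."
Actual: 15 + 12 = 27
Claimed: 25
Statement is FALSE → Leo lies → Knave

Knave


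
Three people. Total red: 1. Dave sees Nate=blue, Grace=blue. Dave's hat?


Total red = 1, seen red = 0
Own red = 1 - 0 = 1
Dave's hat is red.

red


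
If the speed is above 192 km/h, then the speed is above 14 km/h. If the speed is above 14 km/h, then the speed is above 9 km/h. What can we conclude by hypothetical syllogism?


Hypothetical syllogism: P → Q, Q → R ⊢ P → R
Premise 1: the speed is above 192 km/h → the speed is above 14 km/h
Premise 2: the speed is above 14 km/h → the speed is above 9 km/h
Chain the implications: the middle term (the speed is above 14 km/h) links the two.
Conclusion: If the speed is above 192 km/h, then the speed is above 9 km/h.

If the speed is above 192 km/h, then the speed is above 9 km/h.


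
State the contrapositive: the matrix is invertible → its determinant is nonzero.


Original: If the matrix is invertible, then its determinant is nonzero
Contrapositive: If ¬Q, then ¬P
Negate Q: not (its determinant is nonzero)
Negate P: not (the matrix is invertible)

If not (its determinant is nonzero), then not (the matrix is invertible).


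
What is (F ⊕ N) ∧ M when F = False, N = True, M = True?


F = False, N = True, M = True
Step 1: F ⊕ N = False XOR True = True
Step 2: True ∧ M = True AND True = True
XOR true when exactly one of F,N is true; then AND with M.

True


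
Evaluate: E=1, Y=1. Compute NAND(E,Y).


E AND Y = 1
NOT(1) = 0

0


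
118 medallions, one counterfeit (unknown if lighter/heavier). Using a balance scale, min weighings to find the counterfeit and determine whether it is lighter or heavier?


Let n = 118. 236 possibilities (n medallions × lighter/heavier); each weighing has 3 outcomes.
Bound for k weighings: say the first weighing puts j medallions on each pan. If it tips, the 2j weighed medallions remain suspects (each with a known direction) and k-1 weighings give 3^(k-1) outcomes; 3^(k-1) is odd, so 2j ≤ 3^(k-1) - 1. If it balances, the n - 2j unweighed medallions remain with direction unknown: 2(n - 2j) ≤ 3^(k-1) - 1 by the same parity argument. Adding, n ≤ (3^(k-1) - 1) + (3^(k-1) - 1)/2 = (3^k - 3)/2, and the classical three-group strategy achieves this (3 medallions in 2 weighings, 12 in 3, 39 in 4, 120 in 5).
So we need the smallest k with (3^k - 3)/2 ≥ 118.
k = 4: (3^4 - 3)/2 = 39 < 118 ✗
k = 5: (3^5 - 3)/2 = 120 ≥ 118 ✓

5
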